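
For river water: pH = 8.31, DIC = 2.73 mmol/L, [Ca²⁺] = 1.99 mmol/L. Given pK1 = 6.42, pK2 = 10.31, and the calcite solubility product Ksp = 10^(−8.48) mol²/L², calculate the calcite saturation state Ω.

α₂ = 1 / (1 + [H⁺]/K2 + [H⁺]²/(K1K2)) = 1 / (1 + 10^+2.00 + 10^+0.11)
   = 1 / (1 + 100.00 + 1.2882) = 1/102.29 = 0.009776
[CO3²⁻] = α₂ × DIC = 0.009776 × 2.73 = 0.02669 mmol/L
Ksp = 10^(−8.48) = 3.311×10^-9
Ω = [Ca²⁺][CO3²⁻]/Ksp = (1.99×10^-3)(2.669×10^-5) / 3.311×10^-9 = 16.0

Ω = 16.0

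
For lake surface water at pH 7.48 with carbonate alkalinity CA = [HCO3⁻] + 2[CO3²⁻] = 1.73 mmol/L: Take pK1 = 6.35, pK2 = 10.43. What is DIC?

DIC = 1.86 mmol/L

CA = [HCO3⁻] + 2[CO3²⁻] = (α₁ + 2α₂)·DIC
At pH 7.48: [H⁺]/K1 = 10^-1.13 = 0.074131, K2/[H⁺] = 10^-2.95 = 0.0011220
α₁ = 1/(1 + 0.074131 + 0.0011220) = 1/1.0753 = 0.9300; α₂ = α₁·K2/[H⁺] = 0.001043
α₁ + 2α₂ = 0.9321
DIC = CA / (α₁ + 2α₂) = 1.73 / 0.9321 = 1.86 mmol/L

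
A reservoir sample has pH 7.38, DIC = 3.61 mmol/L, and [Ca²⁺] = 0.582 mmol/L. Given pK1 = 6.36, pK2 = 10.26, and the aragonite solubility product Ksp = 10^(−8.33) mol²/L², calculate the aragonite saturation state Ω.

Ω = 0.540

α₂ = 1 / (1 + [H⁺]/K2 + [H⁺]²/(K1K2)) = 1 / (1 + 10^+2.88 + 10^+1.86)
   = 1 / (1 + 758.58 + 72.444) = 1/832.02 = 0.001202
[CO3²⁻] = α₂ × DIC = 0.001202 × 3.61 = 0.004339 mmol/L = 4.339 μmol/L
Ksp = 10^(−8.33) = 4.677×10^-9
Ω = [Ca²⁺][CO3²⁻]/Ksp = (0.582×10^-3)(4.339×10^-6) / 4.677×10^-9 = 0.540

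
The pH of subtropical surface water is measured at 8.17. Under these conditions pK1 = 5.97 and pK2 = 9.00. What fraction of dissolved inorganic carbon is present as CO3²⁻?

α₂ = 1 / (1 + [H⁺]/K2 + [H⁺]²/(K1K2)) = 1 / (1 + 10^+0.83 + 10^-1.37)
   = 1 / (1 + 6.7608 + 0.042658) = 1/7.8035 = 0.1281

α₂ = 0.128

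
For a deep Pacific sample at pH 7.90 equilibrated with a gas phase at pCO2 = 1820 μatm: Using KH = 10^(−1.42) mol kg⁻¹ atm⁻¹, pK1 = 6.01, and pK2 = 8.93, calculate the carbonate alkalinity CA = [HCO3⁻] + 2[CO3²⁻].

[CO2*] = KH · pCO2 = 10^(−1.42) × 1820×10^-6 = 6.919×10^-5 mol/kg
α₀ = 1/(1 + K1/[H⁺] + K1K2/[H⁺]²) = 1/(1 + 10^+1.89 + 10^+0.86) = 0.01165
DIC = [CO2*]/α₀ = 6.919×10^-5 / 0.01165 = 5.942 mmol/kg
CA = (α₁ + 2α₂)·DIC = (0.9040 + 2×0.08437) × 5.942 = 6.37 mmol/kg

CA = 6.37 mmol/kg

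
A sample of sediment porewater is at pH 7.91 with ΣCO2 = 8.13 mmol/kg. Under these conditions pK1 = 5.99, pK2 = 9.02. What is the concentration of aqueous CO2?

α₀ = 1 / (1 + K1/[H⁺] + K1K2/[H⁺]²) = 1 / (1 + 10^+1.92 + 10^+0.81)
   = 1 / (1 + 83.176 + 6.4565) = 1/90.633 = 0.01103
[CO2*] = α₀ × DIC = 0.01103 × 8.13 = 0.0897 mmol/kg

[CO2*] = 0.0897 mmol/kg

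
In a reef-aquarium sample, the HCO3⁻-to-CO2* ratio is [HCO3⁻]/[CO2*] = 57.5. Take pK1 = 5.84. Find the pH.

pH = 7.60

From K1 = [H⁺][HCO3⁻]/[CO2*]:  pH = pK1 + log₁₀([HCO3⁻]/[CO2*])
log₁₀(57.5) = +1.760
pH = 5.84 + (+1.760) = 7.60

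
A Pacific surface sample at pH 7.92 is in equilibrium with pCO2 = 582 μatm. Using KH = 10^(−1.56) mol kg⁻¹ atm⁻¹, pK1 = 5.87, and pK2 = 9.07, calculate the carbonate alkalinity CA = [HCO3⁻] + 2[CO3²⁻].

CA = 2.05 mmol/kg

[CO2*] = KH · pCO2 = 10^(−1.56) × 582×10^-6 = 1.603×10^-5 mol/kg
α₀ = 1/(1 + K1/[H⁺] + K1K2/[H⁺]²) = 1/(1 + 10^+2.05 + 10^+0.90) = 0.008255
DIC = [CO2*]/α₀ = 1.603×10^-5 / 0.008255 = 1.942 mmol/kg
CA = (α₁ + 2α₂)·DIC = (0.9262 + 2×0.06557) × 1.942 = 2.05 mmol/kg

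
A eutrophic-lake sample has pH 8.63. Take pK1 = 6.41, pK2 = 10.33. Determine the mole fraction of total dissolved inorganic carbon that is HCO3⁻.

α₁ = 0.975

α₁ = 1 / (1 + [H⁺]/K1 + K2/[H⁺]) = 1 / (1 + 10^-2.22 + 10^-1.70)
   = 1 / (1 + 0.0060256 + 0.019953) = 1/1.0260 = 0.9747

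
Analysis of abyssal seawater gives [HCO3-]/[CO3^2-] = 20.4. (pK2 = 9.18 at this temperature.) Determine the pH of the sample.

From K2 = [H⁺][CO3^2-]/[HCO3-]:  pH = pK2 − log₁₀([HCO3-]/[CO3^2-])
log₁₀(20.4) = +1.310
pH = 9.18 − (+1.310) = 7.87

pH = 7.87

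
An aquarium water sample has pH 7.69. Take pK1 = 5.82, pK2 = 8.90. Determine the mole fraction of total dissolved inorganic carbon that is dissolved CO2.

α₀ = 1 / (1 + K1/[H⁺] + K1K2/[H⁺]²) = 1 / (1 + 10^+1.87 + 10^+0.66)
   = 1 / (1 + 74.131 + 4.5709) = 1/79.702 = 0.01255

α₀ = 0.0125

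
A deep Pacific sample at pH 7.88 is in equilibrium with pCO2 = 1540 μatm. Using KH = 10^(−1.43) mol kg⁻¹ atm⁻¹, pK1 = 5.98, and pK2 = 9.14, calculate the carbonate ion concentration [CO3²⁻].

[CO2*] = KH · pCO2 = 10^(−1.43) × 1540×10^-6 = 5.722×10^-5 mol/kg
α₀ = 1/(1 + K1/[H⁺] + K1K2/[H⁺]²) = 1/(1 + 10^+1.90 + 10^+0.64) = 0.01179
DIC = [CO2*]/α₀ = 5.722×10^-5 / 0.01179 = 4.852 mmol/kg
[CO3²⁻] = α₂·DIC; α₂ = 0.05148, so [CO3²⁻] = 0.05148 × 4.852 = 0.250 mmol/kg

[CO3²⁻] = 0.250 mmol/kg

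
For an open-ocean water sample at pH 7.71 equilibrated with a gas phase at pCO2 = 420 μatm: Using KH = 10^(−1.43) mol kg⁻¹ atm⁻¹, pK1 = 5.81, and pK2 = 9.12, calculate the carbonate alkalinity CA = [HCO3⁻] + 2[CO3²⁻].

[CO2*] = KH · pCO2 = 10^(−1.43) × 420×10^-6 = 1.560×10^-5 mol/kg
α₀ = 1/(1 + K1/[H⁺] + K1K2/[H⁺]²) = 1/(1 + 10^+1.90 + 10^+0.49) = 0.01197
DIC = [CO2*]/α₀ = 1.560×10^-5 / 0.01197 = 1.303 mmol/kg
CA = (α₁ + 2α₂)·DIC = (0.9510 + 2×0.03700) × 1.303 = 1.34 mmol/kg

CA = 1.34 mmol/kg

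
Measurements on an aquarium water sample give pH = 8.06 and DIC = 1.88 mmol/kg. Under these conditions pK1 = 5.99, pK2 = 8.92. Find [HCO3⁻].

α₁ = 1 / (1 + [H⁺]/K1 + K2/[H⁺]) = 1 / (1 + 10^-2.07 + 10^-0.86)
   = 1 / (1 + 0.0085114 + 0.13804) = 1/1.1465 = 0.8722
[HCO3⁻] = α₁ × DIC = 0.8722 × 1.88 = 1.64 mmol/kg

[HCO3⁻] = 1.64 mmol/kg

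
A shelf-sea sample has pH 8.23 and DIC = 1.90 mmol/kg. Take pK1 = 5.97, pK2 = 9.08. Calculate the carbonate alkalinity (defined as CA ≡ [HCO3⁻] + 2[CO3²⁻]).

CA = [HCO3⁻] + 2[CO3²⁻] = (α₁ + 2α₂)·DIC
At pH 8.23: [H⁺]/K1 = 10^-2.26 = 0.0054954, K2/[H⁺] = 10^-0.85 = 0.14125
α₁ = 1/(1 + 0.0054954 + 0.14125) = 1/1.1467 = 0.8720; α₂ = α₁·K2/[H⁺] = 0.1232
α₁ + 2α₂ = 1.1184
CA = 1.1184 × 1.90 = 2.12 mmol/kg

CA = 2.12 mmol/kg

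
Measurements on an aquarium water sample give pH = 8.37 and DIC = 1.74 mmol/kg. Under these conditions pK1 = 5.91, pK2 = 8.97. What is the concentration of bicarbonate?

[HCO3⁻] = 1.39 mmol/kg

α₁ = 1 / (1 + [H⁺]/K1 + K2/[H⁺]) = 1 / (1 + 10^-2.46 + 10^-0.60)
   = 1 / (1 + 0.0034674 + 0.25119) = 1/1.2547 = 0.7970
[HCO3⁻] = α₁ × DIC = 0.7970 × 1.74 = 1.39 mmol/kg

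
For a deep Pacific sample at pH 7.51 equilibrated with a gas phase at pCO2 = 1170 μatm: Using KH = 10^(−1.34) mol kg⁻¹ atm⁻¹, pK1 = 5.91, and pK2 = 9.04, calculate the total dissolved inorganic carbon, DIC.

DIC = 2.25 mmol/kg

[CO2*] = KH · pCO2 = 10^(−1.34) × 1170×10^-6 = 5.348×10^-5 mol/kg
α₀ = 1/(1 + K1/[H⁺] + K1K2/[H⁺]²) = 1/(1 + 10^+1.60 + 10^+0.07) = 0.02382
DIC = [CO2*]/α₀ = 5.348×10^-5 / 0.02382 = 2.25 mmol/kg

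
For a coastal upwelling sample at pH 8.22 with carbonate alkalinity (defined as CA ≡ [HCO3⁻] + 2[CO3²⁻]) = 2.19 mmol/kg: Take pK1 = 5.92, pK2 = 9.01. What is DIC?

DIC = 1.93 mmol/kg

CA = [HCO3⁻] + 2[CO3²⁻] = (α₁ + 2α₂)·DIC
At pH 8.22: [H⁺]/K1 = 10^-2.30 = 0.0050119, K2/[H⁺] = 10^-0.79 = 0.16218
α₁ = 1/(1 + 0.0050119 + 0.16218) = 1/1.1672 = 0.8568; α₂ = α₁·K2/[H⁺] = 0.1389
α₁ + 2α₂ = 1.1347
DIC = CA / (α₁ + 2α₂) = 2.19 / 1.1347 = 1.93 mmol/kg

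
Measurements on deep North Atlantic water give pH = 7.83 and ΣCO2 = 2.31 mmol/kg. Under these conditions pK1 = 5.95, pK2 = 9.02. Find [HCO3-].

α₁ = 1 / (1 + [H⁺]/K1 + K2/[H⁺]) = 1 / (1 + 10^-1.88 + 10^-1.19)
   = 1 / (1 + 0.013183 + 0.064565) = 1/1.0777 = 0.9279
[HCO3⁻] = α₁ × DIC = 0.9279 × 2.31 = 2.14 mmol/kg

[HCO3⁻] = 2.14 mmol/kg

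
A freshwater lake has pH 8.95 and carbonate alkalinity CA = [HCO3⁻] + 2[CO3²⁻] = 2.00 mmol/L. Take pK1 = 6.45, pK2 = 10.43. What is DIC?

DIC = 1.94 mmol/L

CA = [HCO3⁻] + 2[CO3²⁻] = (α₁ + 2α₂)·DIC
At pH 8.95: [H⁺]/K1 = 10^-2.50 = 0.0031623, K2/[H⁺] = 10^-1.48 = 0.033113
α₁ = 1/(1 + 0.0031623 + 0.033113) = 1/1.0363 = 0.9650; α₂ = α₁·K2/[H⁺] = 0.03195
α₁ + 2α₂ = 1.0289
DIC = CA / (α₁ + 2α₂) = 2.00 / 1.0289 = 1.94 mmol/L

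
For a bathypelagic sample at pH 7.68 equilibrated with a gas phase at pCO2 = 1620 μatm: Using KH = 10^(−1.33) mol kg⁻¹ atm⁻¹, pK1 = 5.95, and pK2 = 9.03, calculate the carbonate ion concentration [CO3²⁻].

[CO2*] = KH · pCO2 = 10^(−1.33) × 1620×10^-6 = 7.577×10^-5 mol/kg
α₀ = 1/(1 + K1/[H⁺] + K1K2/[H⁺]²) = 1/(1 + 10^+1.73 + 10^+0.38) = 0.01751
DIC = [CO2*]/α₀ = 7.577×10^-5 / 0.01751 = 4.327 mmol/kg
[CO3²⁻] = α₂·DIC; α₂ = 0.04201, so [CO3²⁻] = 0.04201 × 4.327 = 0.182 mmol/kg

[CO3²⁻] = 0.182 mmol/kg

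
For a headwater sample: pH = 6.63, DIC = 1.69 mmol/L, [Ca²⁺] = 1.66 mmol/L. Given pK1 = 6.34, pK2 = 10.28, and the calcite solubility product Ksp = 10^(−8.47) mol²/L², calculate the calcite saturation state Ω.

Ω = 0.122

α₂ = 1 / (1 + [H⁺]/K2 + [H⁺]²/(K1K2)) = 1 / (1 + 10^+3.65 + 10^+3.36)
   = 1 / (1 + 4466.8 + 2290.9) = 1/6758.7 = 0.0001480
[CO3²⁻] = α₂ × DIC = 0.0001480 × 1.69 = 0.0002500 mmol/L = 0.2500 μmol/L
Ksp = 10^(−8.47) = 3.388×10^-9
Ω = [Ca²⁺][CO3²⁻]/Ksp = (1.66×10^-3)(2.500×10^-7) / 3.388×10^-9 = 0.122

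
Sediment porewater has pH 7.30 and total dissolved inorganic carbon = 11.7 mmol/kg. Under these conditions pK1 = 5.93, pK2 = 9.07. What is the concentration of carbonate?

α₂ = 1 / (1 + [H⁺]/K2 + [H⁺]²/(K1K2)) = 1 / (1 + 10^+1.77 + 10^+0.40)
   = 1 / (1 + 58.884 + 2.5119) = 1/62.396 = 0.01603
[CO3²⁻] = α₂ × DIC = 0.01603 × 11.7 = 0.188 mmol/kg

[CO3²⁻] = 0.188 mmol/kg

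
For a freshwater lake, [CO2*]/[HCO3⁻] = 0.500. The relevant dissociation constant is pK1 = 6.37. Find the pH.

pH = 6.67

From K1 = [H⁺][HCO3⁻]/[CO2*]:  pH = pK1 − log₁₀([CO2*]/[HCO3⁻])
log₁₀(0.500) = -0.301
pH = 6.37 − (-0.301) = 6.67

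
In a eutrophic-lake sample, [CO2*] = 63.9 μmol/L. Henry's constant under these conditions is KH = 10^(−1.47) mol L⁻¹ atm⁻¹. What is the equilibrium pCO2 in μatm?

pCO2 = 1890 μatm

KH = 10^(−1.47) = 3.388×10^-2 mol L⁻¹ atm⁻¹
pCO2 = [CO2*]/KH = 63.9×10^-6 / 3.388×10^-2 = 1.89×10^-3 atm = 1890 μatm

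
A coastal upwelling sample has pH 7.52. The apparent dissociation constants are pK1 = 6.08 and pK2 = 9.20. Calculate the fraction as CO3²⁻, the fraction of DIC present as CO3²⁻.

α₂ = 0.0198

α₂ = 1 / (1 + [H⁺]/K2 + [H⁺]²/(K1K2)) = 1 / (1 + 10^+1.68 + 10^+0.24)
   = 1 / (1 + 47.863 + 1.7378) = 1/50.601 = 0.01976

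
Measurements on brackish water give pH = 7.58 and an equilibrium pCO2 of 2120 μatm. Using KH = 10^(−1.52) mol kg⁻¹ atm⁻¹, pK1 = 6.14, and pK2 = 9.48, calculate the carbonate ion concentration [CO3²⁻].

[CO3²⁻] = 0.0222 mmol/kg

[CO2*] = KH · pCO2 = 10^(−1.52) × 2120×10^-6 = 6.402×10^-5 mol/kg
α₀ = 1/(1 + K1/[H⁺] + K1K2/[H⁺]²) = 1/(1 + 10^+1.44 + 10^-0.46) = 0.03462
DIC = [CO2*]/α₀ = 6.402×10^-5 / 0.03462 = 1.850 mmol/kg
[CO3²⁻] = α₂·DIC; α₂ = 0.01200, so [CO3²⁻] = 0.01200 × 1.850 = 0.0222 mmol/kg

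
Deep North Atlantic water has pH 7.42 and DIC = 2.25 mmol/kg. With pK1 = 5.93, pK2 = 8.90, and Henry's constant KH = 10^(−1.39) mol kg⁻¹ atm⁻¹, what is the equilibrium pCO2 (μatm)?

pCO2 = 1680 μatm

α₀ = 1 / (1 + K1/[H⁺] + K1K2/[H⁺]²) = 1 / (1 + 10^+1.49 + 10^+0.01)
   = 1 / (1 + 30.903 + 1.0233) = 1/32.926 = 0.03037
[CO2*] = α₀ × DIC = 0.03037 × 2.25 = 0.06833 mmol/kg
pCO2 = [CO2*]/KH = 6.833×10^-5 / 4.074×10^-2 = 1680 μatm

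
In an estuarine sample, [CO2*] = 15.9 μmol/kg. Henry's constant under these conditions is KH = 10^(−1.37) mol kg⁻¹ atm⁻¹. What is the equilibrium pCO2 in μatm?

KH = 10^(−1.37) = 4.266×10^-2 mol kg⁻¹ atm⁻¹
pCO2 = [CO2*]/KH = 15.9×10^-6 / 4.266×10^-2 = 3.73×10^-4 atm = 373 μatm

pCO2 = 373 μatm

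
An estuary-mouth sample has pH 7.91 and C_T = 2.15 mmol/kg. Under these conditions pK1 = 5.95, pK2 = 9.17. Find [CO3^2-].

[CO3²⁻] = 0.111 mmol/kg

α₂ = 1 / (1 + [H⁺]/K2 + [H⁺]²/(K1K2)) = 1 / (1 + 10^+1.26 + 10^-0.70)
   = 1 / (1 + 18.197 + 0.19953) = 1/19.397 = 0.05156
[CO3²⁻] = α₂ × DIC = 0.05156 × 2.15 = 0.111 mmol/kg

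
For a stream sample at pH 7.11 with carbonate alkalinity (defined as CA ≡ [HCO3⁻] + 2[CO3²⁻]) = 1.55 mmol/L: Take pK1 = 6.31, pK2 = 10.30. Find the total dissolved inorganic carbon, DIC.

CA = [HCO3⁻] + 2[CO3²⁻] = (α₁ + 2α₂)·DIC
At pH 7.11: [H⁺]/K1 = 10^-0.80 = 0.15849, K2/[H⁺] = 10^-3.19 = 0.00064565
α₁ = 1/(1 + 0.15849 + 0.00064565) = 1/1.1591 = 0.8627; α₂ = α₁·K2/[H⁺] = 0.0005570
α₁ + 2α₂ = 0.8638
DIC = CA / (α₁ + 2α₂) = 1.55 / 0.8638 = 1.79 mmol/L

DIC = 1.79 mmol/L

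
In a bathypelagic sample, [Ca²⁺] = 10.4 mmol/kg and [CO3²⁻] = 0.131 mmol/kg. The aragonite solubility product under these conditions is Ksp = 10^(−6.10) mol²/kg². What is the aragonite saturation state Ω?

Ksp = 10^(−6.10) = 7.943×10^-7
Ω = [Ca²⁺][CO3²⁻]/Ksp = (10.4×10^-3)(0.131×10^-3) / 7.943×10^-7 = 1.72

Ω = 1.72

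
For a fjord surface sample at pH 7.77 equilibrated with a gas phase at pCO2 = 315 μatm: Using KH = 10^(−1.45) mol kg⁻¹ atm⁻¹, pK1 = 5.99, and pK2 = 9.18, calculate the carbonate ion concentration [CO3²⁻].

[CO3²⁻] = 0.0262 mmol/kg

[CO2*] = KH · pCO2 = 10^(−1.45) × 315×10^-6 = 1.118×10^-5 mol/kg
α₀ = 1/(1 + K1/[H⁺] + K1K2/[H⁺]²) = 1/(1 + 10^+1.78 + 10^+0.37) = 0.01572
DIC = [CO2*]/α₀ = 1.118×10^-5 / 0.01572 = 0.7108 mmol/kg
[CO3²⁻] = α₂·DIC; α₂ = 0.03686, so [CO3²⁻] = 0.03686 × 0.7108 = 0.0262 mmol/kg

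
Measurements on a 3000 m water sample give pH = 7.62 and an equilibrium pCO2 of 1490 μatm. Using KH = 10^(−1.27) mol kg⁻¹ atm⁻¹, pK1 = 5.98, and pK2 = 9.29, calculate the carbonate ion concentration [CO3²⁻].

[CO3²⁻] = 0.0747 mmol/kg

[CO2*] = KH · pCO2 = 10^(−1.27) × 1490×10^-6 = 8.002×10^-5 mol/kg
α₀ = 1/(1 + K1/[H⁺] + K1K2/[H⁺]²) = 1/(1 + 10^+1.64 + 10^-0.03) = 0.02194
DIC = [CO2*]/α₀ = 8.002×10^-5 / 0.02194 = 3.648 mmol/kg
[CO3²⁻] = α₂·DIC; α₂ = 0.02047, so [CO3²⁻] = 0.02047 × 3.648 = 0.0747 mmol/kg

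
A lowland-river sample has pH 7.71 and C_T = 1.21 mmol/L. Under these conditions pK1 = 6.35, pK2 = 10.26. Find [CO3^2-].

α₂ = 1 / (1 + [H⁺]/K2 + [H⁺]²/(K1K2)) = 1 / (1 + 10^+2.55 + 10^+1.19)
   = 1 / (1 + 354.81 + 15.488) = 1/371.30 = 0.002693
[CO3²⁻] = α₂ × DIC = 0.002693 × 1.21 = 0.00326 mmol/L = 3.26 μmol/L

[CO3²⁻] = 3.26 μmol/L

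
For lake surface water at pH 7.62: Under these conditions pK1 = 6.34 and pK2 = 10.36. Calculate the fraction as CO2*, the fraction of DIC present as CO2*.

α₀ = 0.0498

α₀ = 1 / (1 + K1/[H⁺] + K1K2/[H⁺]²) = 1 / (1 + 10^+1.28 + 10^-1.46)
   = 1 / (1 + 19.055 + 0.034674) = 1/20.089 = 0.04978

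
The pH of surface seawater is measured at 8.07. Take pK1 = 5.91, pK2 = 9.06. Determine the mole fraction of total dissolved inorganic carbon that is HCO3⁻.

α₁ = 1 / (1 + [H⁺]/K1 + K2/[H⁺]) = 1 / (1 + 10^-2.16 + 10^-0.99)
   = 1 / (1 + 0.0069183 + 0.10233) = 1/1.1092 = 0.9015

α₁ = 0.902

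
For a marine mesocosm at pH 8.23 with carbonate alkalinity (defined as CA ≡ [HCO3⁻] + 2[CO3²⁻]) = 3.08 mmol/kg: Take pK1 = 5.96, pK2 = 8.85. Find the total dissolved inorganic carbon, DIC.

DIC = 2.59 mmol/kg

CA = [HCO3⁻] + 2[CO3²⁻] = (α₁ + 2α₂)·DIC
At pH 8.23: [H⁺]/K1 = 10^-2.27 = 0.0053703, K2/[H⁺] = 10^-0.62 = 0.23988
α₁ = 1/(1 + 0.0053703 + 0.23988) = 1/1.2453 = 0.8030; α₂ = α₁·K2/[H⁺] = 0.1926
α₁ + 2α₂ = 1.1883
DIC = CA / (α₁ + 2α₂) = 3.08 / 1.1883 = 2.59 mmol/kg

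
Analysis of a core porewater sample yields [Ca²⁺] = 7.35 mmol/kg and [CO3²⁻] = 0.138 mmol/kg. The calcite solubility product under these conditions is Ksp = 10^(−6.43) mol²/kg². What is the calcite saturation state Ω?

Ksp = 10^(−6.43) = 3.715×10^-7
Ω = [Ca²⁺][CO3²⁻]/Ksp = (7.35×10^-3)(0.138×10^-3) / 3.715×10^-7 = 2.73

Ω = 2.73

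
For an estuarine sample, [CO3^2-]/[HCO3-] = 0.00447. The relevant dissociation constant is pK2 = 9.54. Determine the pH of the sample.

pH = 7.19

From K2 = [H⁺][CO3^2-]/[HCO3-]:  pH = pK2 + log₁₀([CO3^2-]/[HCO3-])
log₁₀(0.00447) = -2.350
pH = 9.54 + (-2.350) = 7.19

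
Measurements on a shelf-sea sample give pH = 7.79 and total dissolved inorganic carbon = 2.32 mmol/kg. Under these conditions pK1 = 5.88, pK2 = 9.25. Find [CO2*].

[CO2*] = 0.0273 mmol/kg

α₀ = 1 / (1 + K1/[H⁺] + K1K2/[H⁺]²) = 1 / (1 + 10^+1.91 + 10^+0.45)
   = 1 / (1 + 81.283 + 2.8184) = 1/85.101 = 0.01175
[CO2*] = α₀ × DIC = 0.01175 × 2.32 = 0.0273 mmol/kg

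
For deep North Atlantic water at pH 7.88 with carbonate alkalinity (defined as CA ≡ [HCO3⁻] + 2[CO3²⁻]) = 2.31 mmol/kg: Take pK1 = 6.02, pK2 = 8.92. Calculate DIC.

DIC = 2.16 mmol/kg

CA = [HCO3⁻] + 2[CO3²⁻] = (α₁ + 2α₂)·DIC
At pH 7.88: [H⁺]/K1 = 10^-1.86 = 0.013804, K2/[H⁺] = 10^-1.04 = 0.091201
α₁ = 1/(1 + 0.013804 + 0.091201) = 1/1.1050 = 0.9050; α₂ = α₁·K2/[H⁺] = 0.08253
α₁ + 2α₂ = 1.0700
DIC = CA / (α₁ + 2α₂) = 2.31 / 1.0700 = 2.16 mmol/kg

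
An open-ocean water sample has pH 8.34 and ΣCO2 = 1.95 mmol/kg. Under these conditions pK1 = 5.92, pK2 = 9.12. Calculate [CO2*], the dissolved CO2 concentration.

[CO2*] = 6.34 μmol/kg

α₀ = 1 / (1 + K1/[H⁺] + K1K2/[H⁺]²) = 1 / (1 + 10^+2.42 + 10^+1.64)
   = 1 / (1 + 263.03 + 43.652) = 1/307.68 = 0.003250
[CO2*] = α₀ × DIC = 0.003250 × 1.95 = 0.00634 mmol/kg = 6.34 μmol/kg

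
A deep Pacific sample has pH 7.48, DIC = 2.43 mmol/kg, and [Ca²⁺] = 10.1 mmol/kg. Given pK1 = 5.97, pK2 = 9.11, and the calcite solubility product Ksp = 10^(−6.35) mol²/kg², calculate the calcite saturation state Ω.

Ω = 1.22

α₂ = 1 / (1 + [H⁺]/K2 + [H⁺]²/(K1K2)) = 1 / (1 + 10^+1.63 + 10^+0.12)
   = 1 / (1 + 42.658 + 1.3183) = 1/44.976 = 0.02223
[CO3²⁻] = α₂ × DIC = 0.02223 × 2.43 = 0.05403 mmol/kg
Ksp = 10^(−6.35) = 4.467×10^-7
Ω = [Ca²⁺][CO3²⁻]/Ksp = (10.1×10^-3)(5.403×10^-5) / 4.467×10^-7 = 1.22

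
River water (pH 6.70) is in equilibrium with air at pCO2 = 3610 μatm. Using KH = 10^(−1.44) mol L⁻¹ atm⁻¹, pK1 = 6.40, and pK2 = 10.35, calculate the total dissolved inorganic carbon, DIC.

DIC = 0.393 mmol/L

[CO2*] = KH · pCO2 = 10^(−1.44) × 3610×10^-6 = 1.311×10^-4 mol/L
α₀ = 1/(1 + K1/[H⁺] + K1K2/[H⁺]²) = 1/(1 + 10^+0.30 + 10^-3.35) = 0.3338
DIC = [CO2*]/α₀ = 1.311×10^-4 / 0.3338 = 0.393 mmol/L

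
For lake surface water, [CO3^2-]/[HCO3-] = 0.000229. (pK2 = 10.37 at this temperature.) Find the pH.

pH = 6.73

From K2 = [H⁺][CO3^2-]/[HCO3-]:  pH = pK2 + log₁₀([CO3^2-]/[HCO3-])
log₁₀(0.000229) = -3.640
pH = 10.37 + (-3.640) = 6.73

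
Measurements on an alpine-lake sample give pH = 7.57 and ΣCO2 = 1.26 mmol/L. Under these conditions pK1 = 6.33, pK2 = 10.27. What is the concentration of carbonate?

[CO3²⁻] = 2.37 μmol/L

α₂ = 1 / (1 + [H⁺]/K2 + [H⁺]²/(K1K2)) = 1 / (1 + 10^+2.70 + 10^+1.46)
   = 1 / (1 + 501.19 + 28.840) = 1/531.03 = 0.001883
[CO3²⁻] = α₂ × DIC = 0.001883 × 1.26 = 0.00237 mmol/L = 2.37 μmol/L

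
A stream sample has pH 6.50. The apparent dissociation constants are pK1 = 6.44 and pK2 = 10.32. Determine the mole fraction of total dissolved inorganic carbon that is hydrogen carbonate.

α₁ = 0.534

α₁ = 1 / (1 + [H⁺]/K1 + K2/[H⁺]) = 1 / (1 + 10^-0.06 + 10^-3.82)
   = 1 / (1 + 0.87096 + 0.00015136) = 1/1.8711 = 0.5344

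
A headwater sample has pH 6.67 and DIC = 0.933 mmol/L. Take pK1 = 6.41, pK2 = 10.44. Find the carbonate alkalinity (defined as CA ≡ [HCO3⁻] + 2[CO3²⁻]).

CA = 0.602 mmol/L

CA = [HCO3⁻] + 2[CO3²⁻] = (α₁ + 2α₂)·DIC
At pH 6.67: [H⁺]/K1 = 10^-0.26 = 0.54954, K2/[H⁺] = 10^-3.77 = 0.00016982
α₁ = 1/(1 + 0.54954 + 0.00016982) = 1/1.5497 = 0.6453; α₂ = α₁·K2/[H⁺] = 0.0001096
α₁ + 2α₂ = 0.6455
CA = 0.6455 × 0.933 = 0.602 mmol/L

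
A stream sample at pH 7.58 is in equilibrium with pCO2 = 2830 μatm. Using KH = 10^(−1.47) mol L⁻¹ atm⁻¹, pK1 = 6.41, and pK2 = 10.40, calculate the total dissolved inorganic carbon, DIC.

[CO2*] = KH · pCO2 = 10^(−1.47) × 2830×10^-6 = 9.589×10^-5 mol/L
α₀ = 1/(1 + K1/[H⁺] + K1K2/[H⁺]²) = 1/(1 + 10^+1.17 + 10^-1.65) = 0.06324
DIC = [CO2*]/α₀ = 9.589×10^-5 / 0.06324 = 1.52 mmol/L

DIC = 1.52 mmol/L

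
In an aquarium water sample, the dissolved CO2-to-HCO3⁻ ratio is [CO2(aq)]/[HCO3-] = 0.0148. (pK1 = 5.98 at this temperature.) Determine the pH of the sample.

From K1 = [H⁺][HCO3-]/[CO2(aq)]:  pH = pK1 − log₁₀([CO2(aq)]/[HCO3-])
log₁₀(0.0148) = -1.830
pH = 5.98 − (-1.830) = 7.81

pH = 7.81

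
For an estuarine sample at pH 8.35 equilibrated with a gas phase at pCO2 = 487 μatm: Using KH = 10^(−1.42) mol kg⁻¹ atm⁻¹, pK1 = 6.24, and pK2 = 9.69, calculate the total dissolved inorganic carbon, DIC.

DIC = 2.51 mmol/kg

[CO2*] = KH · pCO2 = 10^(−1.42) × 487×10^-6 = 1.852×10^-5 mol/kg
α₀ = 1/(1 + K1/[H⁺] + K1K2/[H⁺]²) = 1/(1 + 10^+2.11 + 10^+0.77) = 0.007368
DIC = [CO2*]/α₀ = 1.852×10^-5 / 0.007368 = 2.51 mmol/kg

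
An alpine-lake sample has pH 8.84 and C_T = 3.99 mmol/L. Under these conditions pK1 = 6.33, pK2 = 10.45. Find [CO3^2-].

[CO3²⁻] = 0.0953 mmol/L

α₂ = 1 / (1 + [H⁺]/K2 + [H⁺]²/(K1K2)) = 1 / (1 + 10^+1.61 + 10^-0.90)
   = 1 / (1 + 40.738 + 0.12589) = 1/41.864 = 0.02389
[CO3²⁻] = α₂ × DIC = 0.02389 × 3.99 = 0.0953 mmol/L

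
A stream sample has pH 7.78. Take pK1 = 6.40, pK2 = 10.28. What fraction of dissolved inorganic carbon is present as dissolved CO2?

α₀ = 1 / (1 + K1/[H⁺] + K1K2/[H⁺]²) = 1 / (1 + 10^+1.38 + 10^-1.12)
   = 1 / (1 + 23.988 + 0.075858) = 1/25.064 = 0.03990

α₀ = 0.0399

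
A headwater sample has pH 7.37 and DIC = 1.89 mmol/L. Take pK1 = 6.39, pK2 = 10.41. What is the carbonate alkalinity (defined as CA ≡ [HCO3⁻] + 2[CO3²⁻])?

CA = [HCO3⁻] + 2[CO3²⁻] = (α₁ + 2α₂)·DIC
At pH 7.37: [H⁺]/K1 = 10^-0.98 = 0.10471, K2/[H⁺] = 10^-3.04 = 0.00091201
α₁ = 1/(1 + 0.10471 + 0.00091201) = 1/1.1056 = 0.9045; α₂ = α₁·K2/[H⁺] = 0.0008249
α₁ + 2α₂ = 0.9061
CA = 0.9061 × 1.89 = 1.71 mmol/L

CA = 1.71 mmol/L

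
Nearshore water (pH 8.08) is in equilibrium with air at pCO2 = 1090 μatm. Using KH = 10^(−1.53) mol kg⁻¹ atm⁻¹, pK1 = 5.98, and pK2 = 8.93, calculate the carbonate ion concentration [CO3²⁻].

[CO2*] = KH · pCO2 = 10^(−1.53) × 1090×10^-6 = 3.217×10^-5 mol/kg
α₀ = 1/(1 + K1/[H⁺] + K1K2/[H⁺]²) = 1/(1 + 10^+2.10 + 10^+1.25) = 0.006912
DIC = [CO2*]/α₀ = 3.217×10^-5 / 0.006912 = 4.654 mmol/kg
[CO3²⁻] = α₂·DIC; α₂ = 0.1229, so [CO3²⁻] = 0.1229 × 4.654 = 0.572 mmol/kg

[CO3²⁻] = 0.572 mmol/kg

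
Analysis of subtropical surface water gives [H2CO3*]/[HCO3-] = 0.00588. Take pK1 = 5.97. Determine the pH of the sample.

pH = 8.20

From K1 = [H⁺][HCO3-]/[H2CO3*]:  pH = pK1 − log₁₀([H2CO3*]/[HCO3-])
log₁₀(0.00588) = -2.231
pH = 5.97 − (-2.231) = 8.20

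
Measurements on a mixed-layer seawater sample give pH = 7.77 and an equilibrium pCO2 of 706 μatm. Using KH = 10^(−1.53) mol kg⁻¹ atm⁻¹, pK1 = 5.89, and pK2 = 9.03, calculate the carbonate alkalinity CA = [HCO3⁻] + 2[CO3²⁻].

[CO2*] = KH · pCO2 = 10^(−1.53) × 706×10^-6 = 2.084×10^-5 mol/kg
α₀ = 1/(1 + K1/[H⁺] + K1K2/[H⁺]²) = 1/(1 + 10^+1.88 + 10^+0.62) = 0.01234
DIC = [CO2*]/α₀ = 2.084×10^-5 / 0.01234 = 1.688 mmol/kg
CA = (α₁ + 2α₂)·DIC = (0.9362 + 2×0.05145) × 1.688 = 1.75 mmol/kg

CA = 1.75 mmol/kg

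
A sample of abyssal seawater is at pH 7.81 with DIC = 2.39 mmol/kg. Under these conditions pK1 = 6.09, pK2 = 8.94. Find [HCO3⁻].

α₁ = 1 / (1 + [H⁺]/K1 + K2/[H⁺]) = 1 / (1 + 10^-1.72 + 10^-1.13)
   = 1 / (1 + 0.019055 + 0.074131) = 1/1.0932 = 0.9148
[HCO3⁻] = α₁ × DIC = 0.9148 × 2.39 = 2.19 mmol/kg

[HCO3⁻] = 2.19 mmol/kg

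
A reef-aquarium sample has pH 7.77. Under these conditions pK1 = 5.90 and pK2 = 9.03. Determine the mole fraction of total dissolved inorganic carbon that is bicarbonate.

α₁ = 1 / (1 + [H⁺]/K1 + K2/[H⁺]) = 1 / (1 + 10^-1.87 + 10^-1.26)
   = 1 / (1 + 0.013490 + 0.054954) = 1/1.0684 = 0.9359

α₁ = 0.936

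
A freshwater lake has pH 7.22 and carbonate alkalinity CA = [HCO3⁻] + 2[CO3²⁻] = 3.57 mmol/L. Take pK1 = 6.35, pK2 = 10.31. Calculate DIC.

CA = [HCO3⁻] + 2[CO3²⁻] = (α₁ + 2α₂)·DIC
At pH 7.22: [H⁺]/K1 = 10^-0.87 = 0.13490, K2/[H⁺] = 10^-3.09 = 0.00081283
α₁ = 1/(1 + 0.13490 + 0.00081283) = 1/1.1357 = 0.8805; α₂ = α₁·K2/[H⁺] = 0.0007157
α₁ + 2α₂ = 0.8819
DIC = CA / (α₁ + 2α₂) = 3.57 / 0.8819 = 4.05 mmol/L

DIC = 4.05 mmol/L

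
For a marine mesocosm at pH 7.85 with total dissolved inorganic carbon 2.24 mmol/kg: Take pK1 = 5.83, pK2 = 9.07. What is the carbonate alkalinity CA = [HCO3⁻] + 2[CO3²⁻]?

CA = [HCO3⁻] + 2[CO3²⁻] = (α₁ + 2α₂)·DIC
At pH 7.85: [H⁺]/K1 = 10^-2.02 = 0.0095499, K2/[H⁺] = 10^-1.22 = 0.060256
α₁ = 1/(1 + 0.0095499 + 0.060256) = 1/1.0698 = 0.9347; α₂ = α₁·K2/[H⁺] = 0.05632
α₁ + 2α₂ = 1.0474
CA = 1.0474 × 2.24 = 2.35 mmol/kg

CA = 2.35 mmol/kg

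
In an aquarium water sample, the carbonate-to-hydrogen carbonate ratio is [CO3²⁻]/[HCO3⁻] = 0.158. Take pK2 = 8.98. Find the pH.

From K2 = [H⁺][CO3²⁻]/[HCO3⁻]:  pH = pK2 + log₁₀([CO3²⁻]/[HCO3⁻])
log₁₀(0.158) = -0.801
pH = 8.98 + (-0.801) = 8.18

pH = 8.18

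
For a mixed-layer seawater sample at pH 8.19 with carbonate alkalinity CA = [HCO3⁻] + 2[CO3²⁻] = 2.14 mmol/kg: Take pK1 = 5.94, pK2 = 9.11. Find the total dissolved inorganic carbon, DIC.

CA = [HCO3⁻] + 2[CO3²⁻] = (α₁ + 2α₂)·DIC
At pH 8.19: [H⁺]/K1 = 10^-2.25 = 0.0056234, K2/[H⁺] = 10^-0.92 = 0.12023
α₁ = 1/(1 + 0.0056234 + 0.12023) = 1/1.1258 = 0.8882; α₂ = α₁·K2/[H⁺] = 0.1068
α₁ + 2α₂ = 1.1018
DIC = CA / (α₁ + 2α₂) = 2.14 / 1.1018 = 1.94 mmol/kg

DIC = 1.94 mmol/kg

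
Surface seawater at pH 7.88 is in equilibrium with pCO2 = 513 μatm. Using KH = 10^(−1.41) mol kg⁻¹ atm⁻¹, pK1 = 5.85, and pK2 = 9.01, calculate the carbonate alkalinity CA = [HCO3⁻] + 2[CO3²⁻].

CA = 2.46 mmol/kg

[CO2*] = KH · pCO2 = 10^(−1.41) × 513×10^-6 = 1.996×10^-5 mol/kg
α₀ = 1/(1 + K1/[H⁺] + K1K2/[H⁺]²) = 1/(1 + 10^+2.03 + 10^+0.90) = 0.008614
DIC = [CO2*]/α₀ = 1.996×10^-5 / 0.008614 = 2.317 mmol/kg
CA = (α₁ + 2α₂)·DIC = (0.9230 + 2×0.06842) × 2.317 = 2.46 mmol/kg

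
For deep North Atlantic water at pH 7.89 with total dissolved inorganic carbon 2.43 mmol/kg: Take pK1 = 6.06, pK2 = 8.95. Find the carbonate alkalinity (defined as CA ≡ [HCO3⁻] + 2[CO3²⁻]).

CA = [HCO3⁻] + 2[CO3²⁻] = (α₁ + 2α₂)·DIC
At pH 7.89: [H⁺]/K1 = 10^-1.83 = 0.014791, K2/[H⁺] = 10^-1.06 = 0.087096
α₁ = 1/(1 + 0.014791 + 0.087096) = 1/1.1019 = 0.9075; α₂ = α₁·K2/[H⁺] = 0.07904
α₁ + 2α₂ = 1.0656
CA = 1.0656 × 2.43 = 2.59 mmol/kg

CA = 2.59 mmol/kg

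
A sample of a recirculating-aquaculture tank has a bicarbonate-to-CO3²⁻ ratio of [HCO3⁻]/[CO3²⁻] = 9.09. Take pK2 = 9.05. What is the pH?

From K2 = [H⁺][CO3²⁻]/[HCO3⁻]:  pH = pK2 − log₁₀([HCO3⁻]/[CO3²⁻])
log₁₀(9.09) = +0.959
pH = 9.05 − (+0.959) = 8.09

pH = 8.09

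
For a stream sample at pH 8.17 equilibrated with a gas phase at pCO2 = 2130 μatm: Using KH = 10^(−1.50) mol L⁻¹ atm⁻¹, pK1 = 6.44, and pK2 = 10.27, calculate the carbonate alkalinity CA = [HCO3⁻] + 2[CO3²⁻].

[CO2*] = KH · pCO2 = 10^(−1.50) × 2130×10^-6 = 6.736×10^-5 mol/L
α₀ = 1/(1 + K1/[H⁺] + K1K2/[H⁺]²) = 1/(1 + 10^+1.73 + 10^-0.37) = 0.01814
DIC = [CO2*]/α₀ = 6.736×10^-5 / 0.01814 = 3.713 mmol/L
CA = (α₁ + 2α₂)·DIC = (0.9741 + 2×0.007738) × 3.713 = 3.67 mmol/L

CA = 3.67 mmol/L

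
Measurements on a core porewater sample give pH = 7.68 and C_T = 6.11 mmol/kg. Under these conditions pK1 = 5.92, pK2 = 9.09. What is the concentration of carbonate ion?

[CO3²⁻] = 0.225 mmol/kg

α₂ = 1 / (1 + [H⁺]/K2 + [H⁺]²/(K1K2)) = 1 / (1 + 10^+1.41 + 10^-0.35)
   = 1 / (1 + 25.704 + 0.44668) = 1/27.151 = 0.03683
[CO3²⁻] = α₂ × DIC = 0.03683 × 6.11 = 0.225 mmol/kg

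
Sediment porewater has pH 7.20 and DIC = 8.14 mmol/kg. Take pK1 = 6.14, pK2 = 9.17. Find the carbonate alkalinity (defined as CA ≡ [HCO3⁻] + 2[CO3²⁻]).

CA = [HCO3⁻] + 2[CO3²⁻] = (α₁ + 2α₂)·DIC
At pH 7.20: [H⁺]/K1 = 10^-1.06 = 0.087096, K2/[H⁺] = 10^-1.97 = 0.010715
α₁ = 1/(1 + 0.087096 + 0.010715) = 1/1.0978 = 0.9109; α₂ = α₁·K2/[H⁺] = 0.009761
α₁ + 2α₂ = 0.9304
CA = 0.9304 × 8.14 = 7.57 mmol/kg

CA = 7.57 mmol/kg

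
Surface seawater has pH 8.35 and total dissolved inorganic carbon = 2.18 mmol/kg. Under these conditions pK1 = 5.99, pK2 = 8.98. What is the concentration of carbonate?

[CO3²⁻] = 0.413 mmol/kg

α₂ = 1 / (1 + [H⁺]/K2 + [H⁺]²/(K1K2)) = 1 / (1 + 10^+0.63 + 10^-1.73)
   = 1 / (1 + 4.2658 + 0.018621) = 1/5.2844 = 0.1892
[CO3²⁻] = α₂ × DIC = 0.1892 × 2.18 = 0.413 mmol/kg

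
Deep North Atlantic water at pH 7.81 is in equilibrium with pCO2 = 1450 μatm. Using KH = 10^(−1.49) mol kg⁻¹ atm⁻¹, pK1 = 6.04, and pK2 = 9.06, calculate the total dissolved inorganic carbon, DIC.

DIC = 2.97 mmol/kg

[CO2*] = KH · pCO2 = 10^(−1.49) × 1450×10^-6 = 4.692×10^-5 mol/kg
α₀ = 1/(1 + K1/[H⁺] + K1K2/[H⁺]²) = 1/(1 + 10^+1.77 + 10^+0.52) = 0.01582
DIC = [CO2*]/α₀ = 4.692×10^-5 / 0.01582 = 2.97 mmol/kg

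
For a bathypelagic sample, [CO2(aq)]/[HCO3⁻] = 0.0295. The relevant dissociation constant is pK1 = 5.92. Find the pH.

From K1 = [H⁺][HCO3⁻]/[CO2(aq)]:  pH = pK1 − log₁₀([CO2(aq)]/[HCO3⁻])
log₁₀(0.0295) = -1.530
pH = 5.92 − (-1.530) = 7.45

pH = 7.45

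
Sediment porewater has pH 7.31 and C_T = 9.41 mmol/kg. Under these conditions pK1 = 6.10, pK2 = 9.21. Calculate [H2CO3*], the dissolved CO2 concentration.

α₀ = 1 / (1 + K1/[H⁺] + K1K2/[H⁺]²) = 1 / (1 + 10^+1.21 + 10^-0.69)
   = 1 / (1 + 16.218 + 0.20417) = 1/17.422 = 0.05740
[CO2*] = α₀ × DIC = 0.05740 × 9.41 = 0.540 mmol/kg

[CO2*] = 0.540 mmol/kg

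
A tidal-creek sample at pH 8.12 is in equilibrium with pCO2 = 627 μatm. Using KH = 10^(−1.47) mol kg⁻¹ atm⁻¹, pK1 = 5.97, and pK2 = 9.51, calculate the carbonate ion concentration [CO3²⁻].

[CO2*] = KH · pCO2 = 10^(−1.47) × 627×10^-6 = 2.125×10^-5 mol/kg
α₀ = 1/(1 + K1/[H⁺] + K1K2/[H⁺]²) = 1/(1 + 10^+2.15 + 10^+0.76) = 0.006756
DIC = [CO2*]/α₀ = 2.125×10^-5 / 0.006756 = 3.145 mmol/kg
[CO3²⁻] = α₂·DIC; α₂ = 0.03888, so [CO3²⁻] = 0.03888 × 3.145 = 0.122 mmol/kg

[CO3²⁻] = 0.122 mmol/kg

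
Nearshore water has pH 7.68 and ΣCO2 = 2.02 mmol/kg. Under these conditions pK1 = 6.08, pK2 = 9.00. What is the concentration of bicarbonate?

[HCO3⁻] = 1.88 mmol/kg

α₁ = 1 / (1 + [H⁺]/K1 + K2/[H⁺]) = 1 / (1 + 10^-1.60 + 10^-1.32)
   = 1 / (1 + 0.025119 + 0.047863) = 1/1.0730 = 0.9320
[HCO3⁻] = α₁ × DIC = 0.9320 × 2.02 = 1.88 mmol/kg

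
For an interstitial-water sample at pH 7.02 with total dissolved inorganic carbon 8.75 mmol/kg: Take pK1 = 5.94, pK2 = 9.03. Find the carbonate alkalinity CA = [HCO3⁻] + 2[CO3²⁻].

CA = [HCO3⁻] + 2[CO3²⁻] = (α₁ + 2α₂)·DIC
At pH 7.02: [H⁺]/K1 = 10^-1.08 = 0.083176, K2/[H⁺] = 10^-2.01 = 0.0097724
α₁ = 1/(1 + 0.083176 + 0.0097724) = 1/1.0929 = 0.9150; α₂ = α₁·K2/[H⁺] = 0.008941
α₁ + 2α₂ = 0.9328
CA = 0.9328 × 8.75 = 8.16 mmol/kg

CA = 8.16 mmol/kg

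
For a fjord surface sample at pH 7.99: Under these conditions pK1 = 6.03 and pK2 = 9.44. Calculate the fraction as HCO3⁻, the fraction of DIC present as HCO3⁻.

α₁ = 0.956

α₁ = 1 / (1 + [H⁺]/K1 + K2/[H⁺]) = 1 / (1 + 10^-1.96 + 10^-1.45)
   = 1 / (1 + 0.010965 + 0.035481) = 1/1.0464 = 0.9556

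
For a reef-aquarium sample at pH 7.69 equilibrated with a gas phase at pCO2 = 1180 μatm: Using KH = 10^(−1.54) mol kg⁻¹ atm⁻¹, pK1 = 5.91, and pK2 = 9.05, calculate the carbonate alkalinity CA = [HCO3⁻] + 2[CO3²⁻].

CA = 2.23 mmol/kg

[CO2*] = KH · pCO2 = 10^(−1.54) × 1180×10^-6 = 3.403×10^-5 mol/kg
α₀ = 1/(1 + K1/[H⁺] + K1K2/[H⁺]²) = 1/(1 + 10^+1.78 + 10^+0.42) = 0.01565
DIC = [CO2*]/α₀ = 3.403×10^-5 / 0.01565 = 2.174 mmol/kg
CA = (α₁ + 2α₂)·DIC = (0.9432 + 2×0.04117) × 2.174 = 2.23 mmol/kg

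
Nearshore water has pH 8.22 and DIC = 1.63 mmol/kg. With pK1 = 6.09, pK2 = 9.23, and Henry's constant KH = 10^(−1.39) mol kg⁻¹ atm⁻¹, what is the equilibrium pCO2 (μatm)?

pCO2 = 268 μatm

α₀ = 1 / (1 + K1/[H⁺] + K1K2/[H⁺]²) = 1 / (1 + 10^+2.13 + 10^+1.12)
   = 1 / (1 + 134.90 + 13.183) = 1/149.08 = 0.006708
[CO2*] = α₀ × DIC = 0.006708 × 1.63 = 0.01093 mmol/kg = 10.93 μmol/kg
pCO2 = [CO2*]/KH = 1.093×10^-5 / 4.074×10^-2 = 268 μatm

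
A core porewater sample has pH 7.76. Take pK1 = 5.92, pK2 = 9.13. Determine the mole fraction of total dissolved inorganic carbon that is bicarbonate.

α₁ = 0.946

α₁ = 1 / (1 + [H⁺]/K1 + K2/[H⁺]) = 1 / (1 + 10^-1.84 + 10^-1.37)
   = 1 / (1 + 0.014454 + 0.042658) = 1/1.0571 = 0.9460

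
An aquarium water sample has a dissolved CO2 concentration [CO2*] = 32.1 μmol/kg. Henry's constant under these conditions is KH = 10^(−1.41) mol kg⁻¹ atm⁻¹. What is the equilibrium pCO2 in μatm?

KH = 10^(−1.41) = 3.890×10^-2 mol kg⁻¹ atm⁻¹
pCO2 = [CO2*]/KH = 32.1×10^-6 / 3.890×10^-2 = 8.25×10^-4 atm = 825 μatm

pCO2 = 825 μatm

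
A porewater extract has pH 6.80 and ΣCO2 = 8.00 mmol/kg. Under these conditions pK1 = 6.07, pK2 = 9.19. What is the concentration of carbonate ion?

[CO3²⁻] = 0.0274 mmol/kg

α₂ = 1 / (1 + [H⁺]/K2 + [H⁺]²/(K1K2)) = 1 / (1 + 10^+2.39 + 10^+1.66)
   = 1 / (1 + 245.47 + 45.709) = 1/292.18 = 0.003423
[CO3²⁻] = α₂ × DIC = 0.003423 × 8.00 = 0.0274 mmol/kg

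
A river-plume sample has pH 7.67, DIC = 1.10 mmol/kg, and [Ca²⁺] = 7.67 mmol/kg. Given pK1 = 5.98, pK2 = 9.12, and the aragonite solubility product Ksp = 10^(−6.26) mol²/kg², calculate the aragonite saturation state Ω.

α₂ = 1 / (1 + [H⁺]/K2 + [H⁺]²/(K1K2)) = 1 / (1 + 10^+1.45 + 10^-0.24)
   = 1 / (1 + 28.184 + 0.57544) = 1/29.759 = 0.03360
[CO3²⁻] = α₂ × DIC = 0.03360 × 1.10 = 0.03696 mmol/kg
Ksp = 10^(−6.26) = 5.495×10^-7
Ω = [Ca²⁺][CO3²⁻]/Ksp = (7.67×10^-3)(3.696×10^-5) / 5.495×10^-7 = 0.516

Ω = 0.516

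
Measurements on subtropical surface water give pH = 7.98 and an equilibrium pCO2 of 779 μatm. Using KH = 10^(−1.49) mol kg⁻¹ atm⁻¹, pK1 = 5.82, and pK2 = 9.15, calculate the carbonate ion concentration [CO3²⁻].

[CO2*] = KH · pCO2 = 10^(−1.49) × 779×10^-6 = 2.521×10^-5 mol/kg
α₀ = 1/(1 + K1/[H⁺] + K1K2/[H⁺]²) = 1/(1 + 10^+2.16 + 10^+0.99) = 0.006438
DIC = [CO2*]/α₀ = 2.521×10^-5 / 0.006438 = 3.915 mmol/kg
[CO3²⁻] = α₂·DIC; α₂ = 0.06292, so [CO3²⁻] = 0.06292 × 3.915 = 0.246 mmol/kg

[CO3²⁻] = 0.246 mmol/kg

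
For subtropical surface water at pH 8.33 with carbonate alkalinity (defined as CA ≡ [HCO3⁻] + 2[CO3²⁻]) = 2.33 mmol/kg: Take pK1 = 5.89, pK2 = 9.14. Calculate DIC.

CA = [HCO3⁻] + 2[CO3²⁻] = (α₁ + 2α₂)·DIC
At pH 8.33: [H⁺]/K1 = 10^-2.44 = 0.0036308, K2/[H⁺] = 10^-0.81 = 0.15488
α₁ = 1/(1 + 0.0036308 + 0.15488) = 1/1.1585 = 0.8632; α₂ = α₁·K2/[H⁺] = 0.1337
α₁ + 2α₂ = 1.1306
DIC = CA / (α₁ + 2α₂) = 2.33 / 1.1306 = 2.06 mmol/kg

DIC = 2.06 mmol/kg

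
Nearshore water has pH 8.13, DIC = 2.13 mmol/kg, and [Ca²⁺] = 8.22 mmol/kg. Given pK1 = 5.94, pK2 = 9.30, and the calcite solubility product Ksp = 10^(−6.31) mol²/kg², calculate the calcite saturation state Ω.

α₂ = 1 / (1 + [H⁺]/K2 + [H⁺]²/(K1K2)) = 1 / (1 + 10^+1.17 + 10^-1.02)
   = 1 / (1 + 14.791 + 0.095499) = 1/15.887 = 0.06295
[CO3²⁻] = α₂ × DIC = 0.06295 × 2.13 = 0.1341 mmol/kg
Ksp = 10^(−6.31) = 4.898×10^-7
Ω = [Ca²⁺][CO3²⁻]/Ksp = (8.22×10^-3)(1.341×10^-4) / 4.898×10^-7 = 2.25

Ω = 2.25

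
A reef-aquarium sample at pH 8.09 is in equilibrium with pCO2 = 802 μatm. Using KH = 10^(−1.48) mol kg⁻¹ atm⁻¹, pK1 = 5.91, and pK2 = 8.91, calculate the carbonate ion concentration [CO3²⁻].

[CO2*] = KH · pCO2 = 10^(−1.48) × 802×10^-6 = 2.656×10^-5 mol/kg
α₀ = 1/(1 + K1/[H⁺] + K1K2/[H⁺]²) = 1/(1 + 10^+2.18 + 10^+1.36) = 0.005706
DIC = [CO2*]/α₀ = 2.656×10^-5 / 0.005706 = 4.654 mmol/kg
[CO3²⁻] = α₂·DIC; α₂ = 0.1307, so [CO3²⁻] = 0.1307 × 4.654 = 0.608 mmol/kg

[CO3²⁻] = 0.608 mmol/kg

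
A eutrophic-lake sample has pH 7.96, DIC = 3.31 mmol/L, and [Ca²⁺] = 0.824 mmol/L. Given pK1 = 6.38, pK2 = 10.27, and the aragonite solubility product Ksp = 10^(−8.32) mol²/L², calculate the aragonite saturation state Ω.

α₂ = 1 / (1 + [H⁺]/K2 + [H⁺]²/(K1K2)) = 1 / (1 + 10^+2.31 + 10^+0.73)
   = 1 / (1 + 204.17 + 5.3703) = 1/210.54 = 0.004750
[CO3²⁻] = α₂ × DIC = 0.004750 × 3.31 = 0.01572 mmol/L = 15.72 μmol/L
Ksp = 10^(−8.32) = 4.786×10^-9
Ω = [Ca²⁺][CO3²⁻]/Ksp = (0.824×10^-3)(1.572×10^-5) / 4.786×10^-9 = 2.71

Ω = 2.71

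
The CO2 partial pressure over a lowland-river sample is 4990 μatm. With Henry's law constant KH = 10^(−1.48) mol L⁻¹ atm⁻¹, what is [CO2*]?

KH = 10^(−1.48) = 3.311×10^-2 mol L⁻¹ atm⁻¹
[CO2*] = KH · pCO2 = 3.311×10^-2 × 4990×10^-6 atm = 1.65×10^-4 mol/L

[CO2*] = 165 μmol/L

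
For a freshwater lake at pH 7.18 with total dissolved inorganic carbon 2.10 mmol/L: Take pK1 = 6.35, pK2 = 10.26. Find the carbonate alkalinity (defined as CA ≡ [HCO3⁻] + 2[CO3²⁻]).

CA = [HCO3⁻] + 2[CO3²⁻] = (α₁ + 2α₂)·DIC
At pH 7.18: [H⁺]/K1 = 10^-0.83 = 0.14791, K2/[H⁺] = 10^-3.08 = 0.00083176
α₁ = 1/(1 + 0.14791 + 0.00083176) = 1/1.1487 = 0.8705; α₂ = α₁·K2/[H⁺] = 0.0007241
α₁ + 2α₂ = 0.8720
CA = 0.8720 × 2.10 = 1.83 mmol/L

CA = 1.83 mmol/L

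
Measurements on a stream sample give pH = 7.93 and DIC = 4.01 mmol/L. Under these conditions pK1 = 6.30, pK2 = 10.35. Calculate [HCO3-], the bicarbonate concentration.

[HCO3⁻] = 3.90 mmol/L

α₁ = 1 / (1 + [H⁺]/K1 + K2/[H⁺]) = 1 / (1 + 10^-1.63 + 10^-2.42)
   = 1 / (1 + 0.023442 + 0.0038019) = 1/1.0272 = 0.9735
[HCO3⁻] = α₁ × DIC = 0.9735 × 4.01 = 3.90 mmol/L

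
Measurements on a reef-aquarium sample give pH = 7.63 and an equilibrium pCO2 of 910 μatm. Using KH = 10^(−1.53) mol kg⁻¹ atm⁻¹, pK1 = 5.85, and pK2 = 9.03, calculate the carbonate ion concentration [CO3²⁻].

[CO3²⁻] = 0.0644 mmol/kg

[CO2*] = KH · pCO2 = 10^(−1.53) × 910×10^-6 = 2.686×10^-5 mol/kg
α₀ = 1/(1 + K1/[H⁺] + K1K2/[H⁺]²) = 1/(1 + 10^+1.78 + 10^+0.38) = 0.01571
DIC = [CO2*]/α₀ = 2.686×10^-5 / 0.01571 = 1.710 mmol/kg
[CO3²⁻] = α₂·DIC; α₂ = 0.03769, so [CO3²⁻] = 0.03769 × 1.710 = 0.0644 mmol/kg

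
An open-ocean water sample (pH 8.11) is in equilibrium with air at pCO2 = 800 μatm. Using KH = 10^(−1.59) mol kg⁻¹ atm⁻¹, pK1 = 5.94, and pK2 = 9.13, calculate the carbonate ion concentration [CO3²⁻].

[CO2*] = KH · pCO2 = 10^(−1.59) × 800×10^-6 = 2.056×10^-5 mol/kg
α₀ = 1/(1 + K1/[H⁺] + K1K2/[H⁺]²) = 1/(1 + 10^+2.17 + 10^+1.15) = 0.006134
DIC = [CO2*]/α₀ = 2.056×10^-5 / 0.006134 = 3.353 mmol/kg
[CO3²⁻] = α₂·DIC; α₂ = 0.08664, so [CO3²⁻] = 0.08664 × 3.353 = 0.290 mmol/kg

[CO3²⁻] = 0.290 mmol/kg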